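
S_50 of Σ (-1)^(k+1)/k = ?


S = 1 - 1/2 + 1/3 - 1/4 + 1/5 - 1/6 + 1/7 - 1/8 ± ...
= 0.6832
(Full series converges to +ln(2) ≈ +0.6931)

S_50 = 0.6832


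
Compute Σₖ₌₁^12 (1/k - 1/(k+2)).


Telescoping with gap 2: two head and two tail terms survive.
= (1 + 1/2) - (1/13 + 1/14)
= 3/2 - 1/13 - 1/14 = 123/91

Sum = 123/91


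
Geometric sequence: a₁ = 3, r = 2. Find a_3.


aₙ = a₁·r^(n-1)
= 3×2^2
= 3×4
= 12

a_3 = 12


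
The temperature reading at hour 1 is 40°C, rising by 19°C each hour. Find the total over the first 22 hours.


aₙ = 40 + (22-1)×19 = 439
Sₙ = n(a₁+aₙ)/2 = 22×(40+439)/2
= 22×479/2 = 5269

S_22 = 5269


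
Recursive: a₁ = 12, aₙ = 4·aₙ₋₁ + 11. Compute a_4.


Computing step by step:
a_1 = 12
a_2 = 59
a_3 = 247
a_4 = 999


a_4 = 999


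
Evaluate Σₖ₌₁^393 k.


n(n+1)/2 = 393×394/2 = 154842/2 = 77421

Σk = 77421


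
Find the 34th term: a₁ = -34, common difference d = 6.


aₙ = a₁ + (n-1)d
= -34 + (34-1)×6
= -34 + 198
= 164

a_34 = 164


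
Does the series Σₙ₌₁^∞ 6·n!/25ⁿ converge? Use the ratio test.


aₙ = 6·n!/25^n
a_{n+1}/aₙ = (n+1)!/25^(n+1) × 25^n/n!  (constant 6 cancels)
= (n+1)/25
L = lim(n→∞) (n+1)/25 = ∞
L > 1 → series DIVERGES

Diverges (ratio test: L = ∞ > 1)


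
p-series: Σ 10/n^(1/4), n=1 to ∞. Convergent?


p-series test: Σ c/n^p converges if p > 1, diverges if p ≤ 1 (constant c > 0 doesn't affect convergence).
p = 1/4
1/4 ≤ 1 → DIVERGES

Diverges (p = 1/4 ≤ 1)


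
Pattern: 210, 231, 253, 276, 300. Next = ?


Pattern: triangular numbers: n(n+1)/2
Terms: 210, 231, 253, 276, 300
Next term = 325

Next term = 325


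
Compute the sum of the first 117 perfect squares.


n = 117
n(n+1)(2n+1)/6 = 117×118×235/6
= 3244410/6 = 540735

Σk² = 540735


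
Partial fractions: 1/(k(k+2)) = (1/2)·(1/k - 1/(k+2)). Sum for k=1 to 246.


1/(k(k+2)) = (1/2)·(1/k - 1/(k+2)) (partial fractions)
Telescoping: Σ = (1/2)·(1 + 1/2 - 1/247 - 1/248) = 91389/122512

Sum = 91389/122512


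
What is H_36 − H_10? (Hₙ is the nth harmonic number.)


Σₖ₌11^36 1/k = 1/11 + 1/12 + 1/13 + ... + 1/36
= 2335944903847/1875370816800
≈ 1.2456

Sum = 2335944903847/1875370816800 ≈ 1.2456


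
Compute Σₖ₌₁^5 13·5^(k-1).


Sₙ = 13×(5^5 - 1)/(5 - 1)
= 13×(3125 - 1)/4
= 13×3124/4
= 10153

S_5 = 10153


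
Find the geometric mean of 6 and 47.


GM = √(6×47) = √282 = 16.7929

GM = 16.7929


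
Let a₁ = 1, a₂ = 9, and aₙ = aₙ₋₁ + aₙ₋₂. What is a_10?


Computing iteratively: 1, 9, 10, 19, 29, 48, 77, 125, 202, 327
a_10 = 327

a_10 = 327


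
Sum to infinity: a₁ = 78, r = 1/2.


S∞ = a₁/(1-r) = 78/(1 - 1/2)
= 78/(1/2)
= 156

S∞ = 156


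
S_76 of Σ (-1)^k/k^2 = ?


S = -1 + 1/4 - 1/9 + 1/16 - 1/25 + 1/36 - 1/49 + 1/64 ± ...
= -0.8224
(Full series converges to -π²/12 ≈ -0.8225)

S_76 = -0.8224


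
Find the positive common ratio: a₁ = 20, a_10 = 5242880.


r^(n-1) = aₙ/a₁
r^9 = 5242880/20 = 262144
r = 262144^(1/9)
= 4

r = 4


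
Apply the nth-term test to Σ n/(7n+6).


lim(n→∞) n/(7n+6) = 1/7 = 1/7  (divide numerator and denominator by n)
lim aₙ = 1/7 ≠ 0 → series DIVERGES

Diverges (lim aₙ = 1/7 ≠ 0)


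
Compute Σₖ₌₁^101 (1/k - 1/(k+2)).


Telescoping with gap 2: two head and two tail terms survive.
= (1 + 1/2) - (1/102 + 1/103)
= 3/2 - 1/102 - 1/103 = 7777/5253

Sum = 7777/5253


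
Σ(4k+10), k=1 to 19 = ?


Σ(4k+10) = 4·Σk + 10·n
= 4·190 + 10·19
= 760 + 190 = 950

Σ = 950


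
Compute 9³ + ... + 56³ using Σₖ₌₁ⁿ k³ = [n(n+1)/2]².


Σₖ₌9^56 k³ = [56·57/2]² − [8·9/2]²
= 2547216 − 1296 = 2545920

Σk³ = 2545920


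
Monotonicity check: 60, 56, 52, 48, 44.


Differences: -4, -4, -4, -4
All differences < 0 → strictly DECREASING

Monotonically decreasing


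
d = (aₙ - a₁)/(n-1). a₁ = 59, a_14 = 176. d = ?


d = (aₙ - a₁)/(n-1)
= (176 - 59)/(14-1)
= 117/13 = 9

d = 9


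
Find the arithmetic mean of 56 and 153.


AM = (56 + 153)/2 = 209/2 = 104.5

AM = 104.5


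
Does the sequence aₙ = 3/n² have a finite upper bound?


a₁ = 3, a₂ = 3/4, a₃ = 3/9, ...
0 < aₙ ≤ 3 for all n ≥ 1
The sequence IS bounded

Bounded (0 < aₙ ≤ 3)


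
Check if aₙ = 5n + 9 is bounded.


aₙ = 5n + 9 → as n→∞, aₙ→∞
No finite upper bound exists
The sequence is UNBOUNDED

Unbounded (aₙ → ∞ as n → ∞)


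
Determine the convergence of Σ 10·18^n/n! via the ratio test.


aₙ = 10·18^n/n!
a_{n+1}/aₙ = 18^(n+1)/(n+1)! × n!/18^n  (constant 10 cancels)
= 18/(n+1)
L = lim(n→∞) 18/(n+1) = 0
L < 1 → series CONVERGES

Converges (ratio test: L = 0 < 1)


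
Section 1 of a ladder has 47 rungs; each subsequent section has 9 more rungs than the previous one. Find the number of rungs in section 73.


aₙ = a₁ + (n-1)d
= 47 + (73-1)×9
= 47 + 648
= 695

a_73 = 695


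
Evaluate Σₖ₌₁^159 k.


n(n+1)/2 = 159×160/2 = 25440/2 = 12720

Σk = 12720


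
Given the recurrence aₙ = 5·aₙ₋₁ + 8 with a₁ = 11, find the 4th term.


Computing step by step:
a_1 = 11
a_2 = 63
a_3 = 323
a_4 = 1623


a_4 = 1623


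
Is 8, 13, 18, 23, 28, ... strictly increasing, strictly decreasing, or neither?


Differences: 5, 5, 5, 5
All differences > 0 → strictly INCREASING

Monotonically increasing


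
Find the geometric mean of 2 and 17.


GM = √(2×17) = √34 = 5.831

GM = 5.831


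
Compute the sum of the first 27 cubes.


n(n+1)/2 = 27×28/2 = 378
Σk³ = 378² = 142884

Σk³ = 142884


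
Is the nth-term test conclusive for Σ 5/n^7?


lim(n→∞) 5/n^7 = 0
lim aₙ = 0 → nth-term test is INCONCLUSIVE
(Need other tests; this is actually a convergent p-series with p=7 > 1)

Inconclusive (lim aₙ = 0; need another test)


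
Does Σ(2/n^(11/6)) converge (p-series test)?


p-series test: Σ c/n^p converges if p > 1, diverges if p ≤ 1 (constant c > 0 doesn't affect convergence).
p = 11/6
11/6 > 1 → CONVERGES

Converges (p = 11/6 > 1)


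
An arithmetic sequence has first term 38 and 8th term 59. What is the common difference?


d = (aₙ - a₁)/(n-1)
= (59 - 38)/(8-1)
= 21/7 = 3

d = 3


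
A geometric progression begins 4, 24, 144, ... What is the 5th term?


aₙ = a₁·r^(n-1)
= 4×6^4
= 4×1296
= 5184

a_5 = 5184


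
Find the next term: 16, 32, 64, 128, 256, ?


Pattern: powers of 2: 2ⁿ
Terms: 16, 32, 64, 128, 256
Next term = 512

Next term = 512


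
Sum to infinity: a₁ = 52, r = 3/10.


S∞ = a₁/(1-r) = 52/(1 - 3/10)
= 52/(7/10)
= 520/7

S∞ = 520/7


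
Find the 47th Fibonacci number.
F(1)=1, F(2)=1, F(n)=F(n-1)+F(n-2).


Fibonacci sequence: 1, 1, 2, 3, 5, 8, 13, 21, 34, 55, 89, ...
F(47) = 2971215073

F(47) = 2971215073


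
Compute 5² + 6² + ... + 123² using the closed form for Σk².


Σₖ₌5^123 k² = Σₖ₌₁^123 k² − Σₖ₌₁^4 k²
= 123·124·247/6 − 4·5·9/6
= 627874 − 30 = 627844

Σk² = 627844


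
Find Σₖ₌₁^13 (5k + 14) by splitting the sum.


Σ(5k+14) = 5·Σk + 14·n
= 5·91 + 14·13
= 455 + 182 = 637

Σ = 637


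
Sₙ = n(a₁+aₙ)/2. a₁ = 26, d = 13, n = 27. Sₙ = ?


aₙ = 26 + (27-1)×13 = 364
Sₙ = n(a₁+aₙ)/2 = 27×(26+364)/2
= 27×390/2 = 5265

S_27 = 5265


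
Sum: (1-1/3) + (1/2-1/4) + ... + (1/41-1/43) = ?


Telescoping with gap 2: two head and two tail terms survive.
= (1 + 1/2) - (1/42 + 1/43)
= 3/2 - 1/42 - 1/43 = 1312/903

Sum = 1312/903


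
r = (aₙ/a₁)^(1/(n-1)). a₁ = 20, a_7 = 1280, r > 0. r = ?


r^(n-1) = aₙ/a₁
r^6 = 1280/20 = 64
r = 64^(1/6)
= ±2; taking r > 0 gives r = 2

r = 2


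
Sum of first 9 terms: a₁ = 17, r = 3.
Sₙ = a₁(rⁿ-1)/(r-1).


Sₙ = 17×(3^9 - 1)/(3 - 1)
= 17×(19683 - 1)/2
= 17×19682/2
= 167297

S_9 = 167297


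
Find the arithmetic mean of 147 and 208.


AM = (147 + 208)/2 = 355/2 = 177.5

AM = 177.5


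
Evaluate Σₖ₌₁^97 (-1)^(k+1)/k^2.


S = 1 - 1/4 + 1/9 - 1/16 + 1/25 - 1/36 + 1/49 - 1/64 ± ...
= 0.8225
(Full series converges to +π²/12 ≈ +0.8225)

S_97 = 0.8225


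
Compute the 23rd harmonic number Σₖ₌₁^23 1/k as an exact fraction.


H_23 = 1/1 + 1/2 + 1/3 + ... + 1/23
= 444316699/118982864
≈ 3.7343

H_23 = 444316699/118982864 ≈ 3.7343


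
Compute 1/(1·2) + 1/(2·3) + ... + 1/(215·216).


1/(k(k+1)) = 1/k - 1/(k+1) (partial fractions)
Telescoping: Σ = 1 - 1/216 = 215/216

Sum = 215/216


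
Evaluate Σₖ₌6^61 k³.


Σₖ₌6^61 k³ = [61·62/2]² − [5·6/2]²
= 3575881 − 225 = 3575656

Σk³ = 3575656


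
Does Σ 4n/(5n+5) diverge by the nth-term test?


lim(n→∞) 4n/(5n+5) = 4/5 = 4/5  (divide numerator and denominator by n)
lim aₙ = 4/5 ≠ 0 → series DIVERGES

Diverges (lim aₙ = 4/5 ≠ 0)


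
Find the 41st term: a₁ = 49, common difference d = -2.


aₙ = a₁ + (n-1)d
= 49 + (41-1)×-2
= 49 - 80
= -31

a_41 = -31


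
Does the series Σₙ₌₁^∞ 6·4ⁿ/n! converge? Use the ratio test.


aₙ = 6·4^n/n!
a_{n+1}/aₙ = 4^(n+1)/(n+1)! × n!/4^n  (constant 6 cancels)
= 4/(n+1)
L = lim(n→∞) 4/(n+1) = 0
L < 1 → series CONVERGES

Converges (ratio test: L = 0 < 1)


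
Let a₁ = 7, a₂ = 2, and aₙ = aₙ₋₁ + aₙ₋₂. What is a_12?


Computing iteratively: 7, 2, 9, 11, 20, 31, 51, 82, 133, 215, 348, 563
a_12 = 563

a_12 = 563


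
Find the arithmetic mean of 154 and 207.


AM = (154 + 207)/2 = 361/2 = 180.5

AM = 180.5


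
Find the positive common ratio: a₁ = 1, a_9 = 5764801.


r^(n-1) = aₙ/a₁
r^8 = 5764801/1 = 5764801
r = 5764801^(1/8)
= ±7; taking r > 0 gives r = 7

r = 7


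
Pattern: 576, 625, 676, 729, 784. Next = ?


Pattern: perfect squares: n²
Terms: 576, 625, 676, 729, 784
Next term = 841

Next term = 841


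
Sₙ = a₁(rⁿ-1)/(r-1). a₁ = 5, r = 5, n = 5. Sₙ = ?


Sₙ = 5×(5^5 - 1)/(5 - 1)
= 5×(3125 - 1)/4
= 5×3124/4
= 3905

S_5 = 3905


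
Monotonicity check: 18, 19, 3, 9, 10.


Differences: 1, -16, 6, 1
Difference at position 1 is +1 (> 0) but position 2 is -16 (< 0) — sequence both rises and falls
→ NOT monotonic

Not monotonic


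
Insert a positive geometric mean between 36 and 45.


GM = √(36×45) = √1620 = 40.2492

GM = 40.2492


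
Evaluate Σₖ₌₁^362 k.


n(n+1)/2 = 362×363/2 = 131406/2 = 65703

Σk = 65703


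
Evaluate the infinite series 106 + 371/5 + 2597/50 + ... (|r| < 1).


S∞ = a₁/(1-r) = 106/(1 - 7/10)
= 106/(3/10)
= 1060/3

S∞ = 1060/3


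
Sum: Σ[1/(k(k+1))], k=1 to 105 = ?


1/(k(k+1)) = 1/k - 1/(k+1) (partial fractions)
Telescoping: Σ = 1 - 1/106 = 105/106

Sum = 105/106


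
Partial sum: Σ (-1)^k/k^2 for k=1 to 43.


S = -1 + 1/4 - 1/9 + 1/16 - 1/25 + 1/36 - 1/49 + 1/64 ± ...
= -0.8227
(Full series converges to -π²/12 ≈ -0.8225)

S_43 = -0.8227


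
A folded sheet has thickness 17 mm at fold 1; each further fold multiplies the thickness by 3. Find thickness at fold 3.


aₙ = a₁·r^(n-1)
= 17×3^2
= 17×9
= 153

a_3 = 153


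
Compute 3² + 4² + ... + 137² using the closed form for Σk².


Σₖ₌3^137 k² = Σₖ₌₁^137 k² − Σₖ₌₁^2 k²
= 137·138·275/6 − 2·3·5/6
= 866525 − 5 = 866520

Σk² = 866520


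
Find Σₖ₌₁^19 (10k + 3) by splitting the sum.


Σ(10k+3) = 10·Σk + 3·n
= 10·190 + 3·19
= 1900 + 57 = 1957

Σ = 1957


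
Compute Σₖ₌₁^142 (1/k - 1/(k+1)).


Telescoping: adjacent terms cancel.
= 1/1 - 1/143
= 1 - 1/143 = 142/143

Sum = 142/143


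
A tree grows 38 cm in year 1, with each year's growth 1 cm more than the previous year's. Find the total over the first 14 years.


aₙ = 38 + (14-1)×1 = 51
Sₙ = n(a₁+aₙ)/2 = 14×(38+51)/2
= 14×89/2 = 623

S_14 = 623


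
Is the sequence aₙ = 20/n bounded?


a₁ = 20, a₂ = 20/2, a₃ = 20/3, ...
0 < aₙ ≤ 20 for all n ≥ 1
Lower bound: 0, Upper bound: 20
The sequence IS bounded

Bounded (0 < aₙ ≤ 20)


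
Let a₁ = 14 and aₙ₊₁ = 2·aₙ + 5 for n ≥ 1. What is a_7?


Computing step by step:
a_1 = 14
a_2 = 33
a_3 = 71
a_4 = 147
a_5 = 299
a_6 = 603
a_7 = 1211


a_7 = 1211


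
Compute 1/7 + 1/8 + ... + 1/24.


Σₖ₌7^24 1/k = 1/7 + 1/8 + 1/9 + ... + 1/24
= 2366494523/1784742960
≈ 1.326

Sum = 2366494523/1784742960 ≈ 1.326


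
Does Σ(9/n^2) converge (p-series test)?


p-series test: Σ c/n^p converges if p > 1, diverges if p ≤ 1 (constant c > 0 doesn't affect convergence).
p = 2
2 > 1 → CONVERGES

Converges (p = 2 > 1)


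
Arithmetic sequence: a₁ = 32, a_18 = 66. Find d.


d = (aₙ - a₁)/(n-1)
= (66 - 32)/(18-1)
= 34/17 = 2

d = 2


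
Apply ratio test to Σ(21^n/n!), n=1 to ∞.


aₙ = 21^n/n!
a_{n+1}/aₙ = 21^(n+1)/(n+1)! × n!/21^n
= 21/(n+1)
L = lim(n→∞) 21/(n+1) = 0
L < 1 → series CONVERGES

Converges (ratio test: L = 0 < 1)


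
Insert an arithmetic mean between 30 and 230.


AM = (30 + 230)/2 = 260/2 = 130

AM = 130


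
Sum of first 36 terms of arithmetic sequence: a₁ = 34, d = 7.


aₙ = 34 + (36-1)×7 = 279
Sₙ = n(a₁+aₙ)/2 = 36×(34+279)/2
= 36×313/2 = 5634

S_36 = 5634


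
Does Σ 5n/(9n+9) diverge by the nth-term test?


lim(n→∞) 5n/(9n+9) = 5/9 = 5/9  (divide numerator and denominator by n)
lim aₙ = 5/9 ≠ 0 → series DIVERGES

Diverges (lim aₙ = 5/9 ≠ 0)


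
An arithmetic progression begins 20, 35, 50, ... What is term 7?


aₙ = a₁ + (n-1)d
= 20 + (7-1)×15
= 20 + 90
= 110

a_7 = 110


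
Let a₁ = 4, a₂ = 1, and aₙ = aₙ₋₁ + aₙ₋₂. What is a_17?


Computing iteratively: 4, 1, 5, 6, 11, 17, 28, 45, 73, 118, 191, 309, ...
a_17 = 3427

a_17 = 3427


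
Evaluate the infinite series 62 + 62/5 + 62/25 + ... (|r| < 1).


S∞ = a₁/(1-r) = 62/(1 - 1/5)
= 62/(4/5)
= 155/2

S∞ = 155/2


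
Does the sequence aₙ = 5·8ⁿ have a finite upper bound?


aₙ = 5·8ⁿ → as n→∞, aₙ→∞ (since base 8 > 1)
No finite upper bound exists
The sequence is UNBOUNDED

Unbounded (aₙ → ∞ as n → ∞)


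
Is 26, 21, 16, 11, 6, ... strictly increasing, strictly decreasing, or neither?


Differences: -5, -5, -5, -5
All differences < 0 → strictly DECREASING

Monotonically decreasing


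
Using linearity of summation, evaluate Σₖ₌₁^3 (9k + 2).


Σ(9k+2) = 9·Σk + 2·n
= 9·6 + 2·3
= 54 + 6 = 60

Σ = 60


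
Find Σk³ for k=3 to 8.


Σₖ₌3^8 k³ = [8·9/2]² − [2·3/2]²
= 1296 − 9 = 1287

Σk³ = 1287


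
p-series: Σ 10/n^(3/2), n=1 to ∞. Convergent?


p-series test: Σ c/n^p converges if p > 1, diverges if p ≤ 1 (constant c > 0 doesn't affect convergence).
p = 3/2
3/2 > 1 → CONVERGES

Converges (p = 3/2 > 1)


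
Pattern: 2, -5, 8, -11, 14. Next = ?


Pattern: alternating sign, magnitude arithmetic (d=3)
Terms: 2, -5, 8, -11, 14
Next term = -17

Next term = -17


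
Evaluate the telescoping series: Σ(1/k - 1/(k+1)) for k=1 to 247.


Telescoping: adjacent terms cancel.
= 1/1 - 1/248
= 1 - 1/248 = 247/248

Sum = 247/248


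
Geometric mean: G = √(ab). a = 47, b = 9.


GM = √(47×9) = √423 = 20.567

GM = 20.567


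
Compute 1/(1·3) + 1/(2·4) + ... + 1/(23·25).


1/(k(k+2)) = (1/2)·(1/k - 1/(k+2)) (partial fractions)
Telescoping: Σ = (1/2)·(1 + 1/2 - 1/24 - 1/25) = 851/1200

Sum = 851/1200


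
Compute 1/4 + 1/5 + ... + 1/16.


Σₖ₌4^16 1/k = 1/4 + 1/5 + 1/6 + ... + 1/16
= 1115239/720720
≈ 1.5474

Sum = 1115239/720720 ≈ 1.5474


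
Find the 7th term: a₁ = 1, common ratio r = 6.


aₙ = a₁·r^(n-1)
= 1×6^6
= 1×46656
= 46656

a_7 = 46656


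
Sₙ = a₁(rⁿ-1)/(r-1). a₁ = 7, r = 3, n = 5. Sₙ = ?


Sₙ = 7×(3^5 - 1)/(3 - 1)
= 7×(243 - 1)/2
= 7×242/2
= 847

S_5 = 847


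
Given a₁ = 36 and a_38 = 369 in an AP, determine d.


d = (aₙ - a₁)/(n-1)
= (369 - 36)/(38-1)
= 333/37 = 9

d = 9


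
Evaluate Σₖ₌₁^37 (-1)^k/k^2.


S = -1 + 1/4 - 1/9 + 1/16 - 1/25 + 1/36 - 1/49 + 1/64 ± ...
= -0.8228
(Full series converges to -π²/12 ≈ -0.8225)

S_37 = -0.8228


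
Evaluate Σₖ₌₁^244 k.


n(n+1)/2 = 244×245/2 = 59780/2 = 29890

Σk = 29890


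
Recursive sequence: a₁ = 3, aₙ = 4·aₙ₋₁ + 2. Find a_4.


Computing step by step:
a_1 = 3
a_2 = 14
a_3 = 58
a_4 = 234


a_4 = 234


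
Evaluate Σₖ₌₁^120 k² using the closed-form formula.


n = 120
n(n+1)(2n+1)/6 = 120×121×241/6
= 3499320/6 = 583220

Σk² = 583220


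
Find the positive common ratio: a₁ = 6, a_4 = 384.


r^(n-1) = aₙ/a₁
r^3 = 384/6 = 64
r = 64^(1/3)
= 4

r = 4


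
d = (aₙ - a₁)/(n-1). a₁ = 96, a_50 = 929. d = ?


d = (aₙ - a₁)/(n-1)
= (929 - 96)/(50-1)
= 833/49 = 17

d = 17


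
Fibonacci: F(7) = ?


Fibonacci sequence: 1, 1, 2, 3, 5, 8, 13
F(7) = 13

F(7) = 13


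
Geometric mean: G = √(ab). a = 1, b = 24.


GM = √(1×24) = √24 = 4.899

GM = 4.899


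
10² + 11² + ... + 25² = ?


Σₖ₌10^25 k² = Σₖ₌₁^25 k² − Σₖ₌₁^9 k²
= 25·26·51/6 − 9·10·19/6
= 5525 − 285 = 5240

Σk² = 5240


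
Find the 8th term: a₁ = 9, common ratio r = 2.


aₙ = a₁·r^(n-1)
= 9×2^7
= 9×128
= 1152

a_8 = 1152


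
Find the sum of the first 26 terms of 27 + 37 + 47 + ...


aₙ = 27 + (26-1)×10 = 277
Sₙ = n(a₁+aₙ)/2 = 26×(27+277)/2
= 26×304/2 = 3952

S_26 = 3952


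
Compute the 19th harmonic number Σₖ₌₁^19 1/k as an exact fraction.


H_19 = 1/1 + 1/2 + 1/3 + ... + 1/19
= 275295799/77597520
≈ 3.5477

H_19 = 275295799/77597520 ≈ 3.5477


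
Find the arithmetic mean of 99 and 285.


AM = (99 + 285)/2 = 384/2 = 192

AM = 192


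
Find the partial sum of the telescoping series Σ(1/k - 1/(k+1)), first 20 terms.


Telescoping: adjacent terms cancel.
= 1/1 - 1/21
= 1 - 1/21 = 20/21

Sum = 20/21


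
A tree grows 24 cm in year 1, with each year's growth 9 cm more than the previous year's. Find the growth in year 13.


aₙ = a₁ + (n-1)d
= 24 + (13-1)×9
= 24 + 108
= 132

a_13 = 132


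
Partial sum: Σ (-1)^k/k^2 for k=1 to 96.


S = -1 + 1/4 - 1/9 + 1/16 - 1/25 + 1/36 - 1/49 + 1/64 ± ...
= -0.8224
(Full series converges to -π²/12 ≈ -0.8225)

S_96 = -0.8224


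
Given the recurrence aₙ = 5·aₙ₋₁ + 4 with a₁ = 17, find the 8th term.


Computing step by step:
a_1 = 17
a_2 = 89
a_3 = 449
a_4 = 2249
a_5 = 11249
a_6 = 56249
a_7 = 281249
a_8 = 1406249


a_8 = 1406249


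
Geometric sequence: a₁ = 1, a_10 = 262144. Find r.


r^(n-1) = aₙ/a₁
r^9 = 262144/1 = 262144
r = 262144^(1/9)
= 4

r = 4


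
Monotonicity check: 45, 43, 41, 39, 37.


Differences: -2, -2, -2, -2
All differences < 0 → strictly DECREASING

Monotonically decreasing


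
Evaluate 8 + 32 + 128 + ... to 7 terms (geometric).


Sₙ = 8×(4^7 - 1)/(4 - 1)
= 8×(16384 - 1)/3
= 8×16383/3
= 43688

S_7 = 43688


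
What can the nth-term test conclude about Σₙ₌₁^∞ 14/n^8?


lim(n→∞) 14/n^8 = 0
lim aₙ = 0 → nth-term test is INCONCLUSIVE
(Need other tests; this is actually a convergent p-series with p=8 > 1)

Inconclusive (lim aₙ = 0; need another test)


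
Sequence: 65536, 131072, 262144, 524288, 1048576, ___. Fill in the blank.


Pattern: powers of 2: 2ⁿ
Terms: 65536, 131072, 262144, 524288, 1048576
Next term = 2097152

Next term = 2097152


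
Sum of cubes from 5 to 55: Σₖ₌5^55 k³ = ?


Σₖ₌5^55 k³ = [55·56/2]² − [4·5/2]²
= 2371600 − 100 = 2371500

Σk³ = 2371500


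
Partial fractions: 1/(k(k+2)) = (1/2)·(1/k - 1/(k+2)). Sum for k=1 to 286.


1/(k(k+2)) = (1/2)·(1/k - 1/(k+2)) (partial fractions)
Telescoping: Σ = (1/2)·(1 + 1/2 - 1/287 - 1/288) = 123409/165312

Sum = 123409/165312


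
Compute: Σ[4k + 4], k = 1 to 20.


Σ(4k+4) = 4·Σk + 4·n
= 4·210 + 4·20
= 840 + 80 = 920

Σ = 920


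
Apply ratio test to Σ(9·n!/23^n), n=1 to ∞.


aₙ = 9·n!/23^n
a_{n+1}/aₙ = (n+1)!/23^(n+1) × 23^n/n!  (constant 9 cancels)
= (n+1)/23
L = lim(n→∞) (n+1)/23 = ∞
L > 1 → series DIVERGES

Diverges (ratio test: L = ∞ > 1)


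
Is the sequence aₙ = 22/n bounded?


a₁ = 22, a₂ = 22/2, a₃ = 22/3, ...
0 < aₙ ≤ 22 for all n ≥ 1
Lower bound: 0, Upper bound: 22
The sequence IS bounded

Bounded (0 < aₙ ≤ 22)


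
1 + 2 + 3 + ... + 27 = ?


n(n+1)/2 = 27×28/2 = 756/2 = 378

Σk = 378


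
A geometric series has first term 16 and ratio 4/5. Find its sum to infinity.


S∞ = a₁/(1-r) = 16/(1 - 4/5)
= 16/(1/5)
= 80

S∞ = 80


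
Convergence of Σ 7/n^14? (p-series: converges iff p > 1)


p-series test: Σ c/n^p converges if p > 1, diverges if p ≤ 1 (constant c > 0 doesn't affect convergence).
p = 14
14 > 1 → CONVERGES

Converges (p = 14 > 1)


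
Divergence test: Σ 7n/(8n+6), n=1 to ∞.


lim(n→∞) 7n/(8n+6) = 7/8 = 7/8  (divide numerator and denominator by n)
lim aₙ = 7/8 ≠ 0 → series DIVERGES

Diverges (lim aₙ = 7/8 ≠ 0)


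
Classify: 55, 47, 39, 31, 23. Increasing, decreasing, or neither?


Differences: -8, -8, -8, -8
All differences < 0 → strictly DECREASING

Monotonically decreasing


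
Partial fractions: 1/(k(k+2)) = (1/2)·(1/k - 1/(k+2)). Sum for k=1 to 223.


1/(k(k+2)) = (1/2)·(1/k - 1/(k+2)) (partial fractions)
Telescoping: Σ = (1/2)·(1 + 1/2 - 1/224 - 1/225) = 75151/100800

Sum = 75151/100800


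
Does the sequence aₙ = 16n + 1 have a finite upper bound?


aₙ = 16n + 1 → as n→∞, aₙ→∞
No finite upper bound exists
The sequence is UNBOUNDED

Unbounded (aₙ → ∞ as n → ∞)


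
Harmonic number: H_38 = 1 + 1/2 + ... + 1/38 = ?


H_38 = 1/1 + 1/2 + 1/3 + ... + 1/38
= 2053580969474233/485721041551200
≈ 4.2279

H_38 = 2053580969474233/485721041551200 ≈ 4.2279


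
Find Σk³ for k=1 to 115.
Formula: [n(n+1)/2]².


n(n+1)/2 = 115×116/2 = 6670
Σk³ = 6670² = 44488900

Σk³ = 44488900


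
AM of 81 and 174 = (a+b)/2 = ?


AM = (81 + 174)/2 = 255/2 = 127.5

AM = 127.5


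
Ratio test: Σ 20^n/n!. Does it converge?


aₙ = 20^n/n!
a_{n+1}/aₙ = 20^(n+1)/(n+1)! × n!/20^n
= 20/(n+1)
L = lim(n→∞) 20/(n+1) = 0
L < 1 → series CONVERGES

Converges (ratio test: L = 0 < 1)


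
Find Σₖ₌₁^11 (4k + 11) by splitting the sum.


Σ(4k+11) = 4·Σk + 11·n
= 4·66 + 11·11
= 264 + 121 = 385

Σ = 385


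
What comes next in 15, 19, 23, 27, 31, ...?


Pattern: arithmetic (d=4)
Terms: 15, 19, 23, 27, 31
Next term = 35

Next term = 35


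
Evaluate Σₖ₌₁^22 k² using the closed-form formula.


n = 22
n(n+1)(2n+1)/6 = 22×23×45/6
= 22770/6 = 3795

Σk² = 3795


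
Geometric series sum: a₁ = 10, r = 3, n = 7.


Sₙ = 10×(3^7 - 1)/(3 - 1)
= 10×(2187 - 1)/2
= 10×2186/2
= 10930

S_7 = 10930


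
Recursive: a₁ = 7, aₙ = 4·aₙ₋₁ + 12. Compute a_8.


Computing step by step:
a_1 = 7
a_2 = 40
a_3 = 172
a_4 = 700
a_5 = 2812
a_6 = 11260
a_7 = 45052
a_8 = 180220


a_8 = 180220


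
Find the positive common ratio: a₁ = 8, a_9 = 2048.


r^(n-1) = aₙ/a₁
r^8 = 2048/8 = 256
r = 256^(1/8)
= ±2; taking r > 0 gives r = 2

r = 2


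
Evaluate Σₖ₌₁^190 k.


n(n+1)/2 = 190×191/2 = 36290/2 = 18145

Σk = 18145


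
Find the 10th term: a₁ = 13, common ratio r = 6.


aₙ = a₁·r^(n-1)
= 13×6^9
= 13×10077696
= 131010048

a_10 = 131010048


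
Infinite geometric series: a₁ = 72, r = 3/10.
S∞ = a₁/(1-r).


S∞ = a₁/(1-r) = 72/(1 - 3/10)
= 72/(7/10)
= 720/7

S∞ = 720/7


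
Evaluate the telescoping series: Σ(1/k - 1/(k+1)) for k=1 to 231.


Telescoping: adjacent terms cancel.
= 1/1 - 1/232
= 1 - 1/232 = 231/232

Sum = 231/232


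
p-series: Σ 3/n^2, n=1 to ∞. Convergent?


p-series test: Σ c/n^p converges if p > 1, diverges if p ≤ 1 (constant c > 0 doesn't affect convergence).
p = 2
2 > 1 → CONVERGES

Converges (p = 2 > 1)


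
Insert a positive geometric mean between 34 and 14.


GM = √(34×14) = √476 = 21.8174

GM = 21.8174


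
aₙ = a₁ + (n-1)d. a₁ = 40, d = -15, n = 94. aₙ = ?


aₙ = a₁ + (n-1)d
= 40 + (94-1)×-15
= 40 - 1395
= -1355

a_94 = -1355


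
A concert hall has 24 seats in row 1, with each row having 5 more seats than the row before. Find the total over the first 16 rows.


aₙ = 24 + (16-1)×5 = 99
Sₙ = n(a₁+aₙ)/2 = 16×(24+99)/2
= 16×123/2 = 984

S_16 = 984


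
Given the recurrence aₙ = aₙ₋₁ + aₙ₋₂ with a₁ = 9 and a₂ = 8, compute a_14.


Computing iteratively: 9, 8, 17, 25, 42, 67, 109, 176, 285, 461, 746, 1207, ...
a_14 = 3160

a_14 = 3160


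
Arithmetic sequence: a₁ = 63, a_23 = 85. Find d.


d = (aₙ - a₁)/(n-1)
= (85 - 63)/(23-1)
= 22/22 = 1

d = 1


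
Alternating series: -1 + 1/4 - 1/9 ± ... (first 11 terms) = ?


S = -1 + 1/4 - 1/9 + 1/16 - 1/25 + 1/36 - 1/49 + 1/64 ± ...
= -0.8262
(Full series converges to -π²/12 ≈ -0.8225)

S_11 = -0.8262


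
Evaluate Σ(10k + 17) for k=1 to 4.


Σ(10k+17) = 10·Σk + 17·n
= 10·10 + 17·4
= 100 + 68 = 168

Σ = 168


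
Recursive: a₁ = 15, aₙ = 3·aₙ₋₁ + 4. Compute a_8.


Computing step by step:
a_1 = 15
a_2 = 49
a_3 = 151
a_4 = 457
a_5 = 1375
a_6 = 4129
a_7 = 12391
a_8 = 37177


a_8 = 37177


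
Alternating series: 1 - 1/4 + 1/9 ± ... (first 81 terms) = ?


S = 1 - 1/4 + 1/9 - 1/16 + 1/25 - 1/36 + 1/49 - 1/64 ± ...
= 0.8225
(Full series converges to +π²/12 ≈ +0.8225)

S_81 = 0.8225


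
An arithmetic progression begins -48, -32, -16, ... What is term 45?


aₙ = a₁ + (n-1)d
= -48 + (45-1)×16
= -48 + 704
= 656

a_45 = 656


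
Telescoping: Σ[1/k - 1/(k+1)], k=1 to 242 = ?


Telescoping: adjacent terms cancel.
= 1/1 - 1/243
= 1 - 1/243 = 242/243

Sum = 242/243


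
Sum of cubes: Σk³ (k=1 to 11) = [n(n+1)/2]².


n(n+1)/2 = 11×12/2 = 66
Σk³ = 66² = 4356

Σk³ = 4356


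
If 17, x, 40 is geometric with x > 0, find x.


GM = √(17×40) = √680 = 26.0768

GM = 26.0768


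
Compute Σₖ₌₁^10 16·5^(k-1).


Sₙ = 16×(5^10 - 1)/(5 - 1)
= 16×(9765625 - 1)/4
= 16×9765624/4
= 39062496

S_10 = 39062496


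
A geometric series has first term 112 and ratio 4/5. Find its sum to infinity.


S∞ = a₁/(1-r) = 112/(1 - 4/5)
= 112/(1/5)
= 560

S∞ = 560


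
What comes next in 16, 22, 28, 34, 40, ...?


Pattern: arithmetic (d=6)
Terms: 16, 22, 28, 34, 40
Next term = 46

Next term = 46


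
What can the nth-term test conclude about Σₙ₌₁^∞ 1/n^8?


lim(n→∞) 1/n^8 = 0
lim aₙ = 0 → nth-term test is INCONCLUSIVE
(Need other tests; this is actually a convergent p-series with p=8 > 1)

Inconclusive (lim aₙ = 0; need another test)


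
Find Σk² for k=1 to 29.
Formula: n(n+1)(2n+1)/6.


n = 29
n(n+1)(2n+1)/6 = 29×30×59/6
= 51330/6 = 8555

Σk² = 8555


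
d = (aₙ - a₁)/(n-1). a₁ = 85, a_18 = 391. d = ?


d = (aₙ - a₁)/(n-1)
= (391 - 85)/(18-1)
= 306/17 = 18

d = 18


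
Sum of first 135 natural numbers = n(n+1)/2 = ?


n(n+1)/2 = 135×136/2 = 18360/2 = 9180

Σk = 9180


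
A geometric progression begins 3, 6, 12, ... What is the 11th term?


aₙ = a₁·r^(n-1)
= 3×2^10
= 3×1024
= 3072

a_11 = 3072


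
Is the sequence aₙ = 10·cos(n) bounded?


For all n, -1 ≤ cos(n) ≤ 1, so -10 ≤ 10·cos(n) ≤ 10
Lower bound: -10, Upper bound: 10
The sequence IS bounded

Bounded (-10 ≤ aₙ ≤ 10)


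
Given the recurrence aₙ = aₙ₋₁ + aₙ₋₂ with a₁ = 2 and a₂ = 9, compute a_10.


Computing iteratively: 2, 9, 11, 20, 31, 51, 82, 133, 215, 348
a_10 = 348

a_10 = 348


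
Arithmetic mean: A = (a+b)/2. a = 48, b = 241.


AM = (48 + 241)/2 = 289/2 = 144.5

AM = 144.5


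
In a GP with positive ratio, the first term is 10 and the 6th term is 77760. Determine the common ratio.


r^(n-1) = aₙ/a₁
r^5 = 77760/10 = 7776
r = 7776^(1/5)
= 6

r = 6


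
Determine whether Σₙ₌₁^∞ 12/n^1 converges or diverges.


p-series test: Σ c/n^p converges if p > 1, diverges if p ≤ 1 (constant c > 0 doesn't affect convergence).
p = 1
1 ≤ 1 → DIVERGES

Diverges (p = 1 ≤ 1)


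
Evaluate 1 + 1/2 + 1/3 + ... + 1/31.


H_31 = 1/1 + 1/2 + 1/3 + ... + 1/31
= 290774257297357/72201776446800
≈ 4.0272

H_31 = 290774257297357/72201776446800 ≈ 4.0272


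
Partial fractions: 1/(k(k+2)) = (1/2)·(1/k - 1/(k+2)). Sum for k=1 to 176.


1/(k(k+2)) = (1/2)·(1/k - 1/(k+2)) (partial fractions)
Telescoping: Σ = (1/2)·(1 + 1/2 - 1/177 - 1/178) = 11726/15753

Sum = 11726/15753


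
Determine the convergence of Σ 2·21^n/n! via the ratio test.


aₙ = 2·21^n/n!
a_{n+1}/aₙ = 21^(n+1)/(n+1)! × n!/21^n  (constant 2 cancels)
= 21/(n+1)
L = lim(n→∞) 21/(n+1) = 0
L < 1 → series CONVERGES

Converges (ratio test: L = 0 < 1)


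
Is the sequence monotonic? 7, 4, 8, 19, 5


Differences: -3, 4, 11, -14
Difference at position 2 is +4 (> 0) but position 1 is -3 (< 0) — sequence both rises and falls
→ NOT monotonic

Not monotonic


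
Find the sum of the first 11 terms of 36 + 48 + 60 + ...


aₙ = 36 + (11-1)×12 = 156
Sₙ = n(a₁+aₙ)/2 = 11×(36+156)/2
= 11×192/2 = 1056

S_11 = 1056


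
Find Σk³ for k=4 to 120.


Σₖ₌4^120 k³ = [120·121/2]² − [3·4/2]²
= 52707600 − 36 = 52707564

Σk³ = 52707564


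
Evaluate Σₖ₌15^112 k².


Σₖ₌15^112 k² = Σₖ₌₁^112 k² − Σₖ₌₁^14 k²
= 112·113·225/6 − 14·15·29/6
= 474600 − 1015 = 473585

Σk² = 473585


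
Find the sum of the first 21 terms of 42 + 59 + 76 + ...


aₙ = 42 + (21-1)×17 = 382
Sₙ = n(a₁+aₙ)/2 = 21×(42+382)/2
= 21×424/2 = 4452

S_21 = 4452


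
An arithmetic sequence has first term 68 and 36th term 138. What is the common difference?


d = (aₙ - a₁)/(n-1)
= (138 - 68)/(36-1)
= 70/35 = 2

d = 2


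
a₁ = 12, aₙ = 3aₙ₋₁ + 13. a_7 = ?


Computing step by step:
a_1 = 12
a_2 = 49
a_3 = 160
a_4 = 493
a_5 = 1492
a_6 = 4489
a_7 = 13480


a_7 = 13480


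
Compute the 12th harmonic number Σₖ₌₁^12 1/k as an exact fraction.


H_12 = 1/1 + 1/2 + 1/3 + ... + 1/12
= 86021/27720
≈ 3.1032

H_12 = 86021/27720 ≈ 3.1032


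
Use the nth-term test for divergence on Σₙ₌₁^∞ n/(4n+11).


lim(n→∞) n/(4n+11) = 1/4 = 1/4  (divide numerator and denominator by n)
lim aₙ = 1/4 ≠ 0 → series DIVERGES

Diverges (lim aₙ = 1/4 ≠ 0)


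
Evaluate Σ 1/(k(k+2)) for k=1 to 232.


1/(k(k+2)) = (1/2)·(1/k - 1/(k+2)) (partial fractions)
Telescoping: Σ = (1/2)·(1 + 1/2 - 1/233 - 1/234) = 20329/27261

Sum = 20329/27261


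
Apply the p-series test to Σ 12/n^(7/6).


p-series test: Σ c/n^p converges if p > 1, diverges if p ≤ 1 (constant c > 0 doesn't affect convergence).
p = 7/6
7/6 > 1 → CONVERGES

Converges (p = 7/6 > 1)


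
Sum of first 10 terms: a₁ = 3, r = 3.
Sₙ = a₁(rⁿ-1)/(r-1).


Sₙ = 3×(3^10 - 1)/(3 - 1)
= 3×(59049 - 1)/2
= 3×59048/2
= 88572

S_10 = 88572


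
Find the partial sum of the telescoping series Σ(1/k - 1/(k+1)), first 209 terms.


Telescoping: adjacent terms cancel.
= 1/1 - 1/210
= 1 - 1/210 = 209/210

Sum = 209/210


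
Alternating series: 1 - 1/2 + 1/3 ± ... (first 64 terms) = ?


S = 1 - 1/2 + 1/3 - 1/4 + 1/5 - 1/6 + 1/7 - 1/8 ± ...
= 0.6854
(Full series converges to +ln(2) ≈ +0.6931)

S_64 = 0.6854


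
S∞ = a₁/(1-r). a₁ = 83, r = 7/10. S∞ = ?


S∞ = a₁/(1-r) = 83/(1 - 7/10)
= 83/(3/10)
= 830/3

S∞ = 830/3


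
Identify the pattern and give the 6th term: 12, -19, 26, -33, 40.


Pattern: alternating sign, magnitude arithmetic (d=7)
Terms: 12, -19, 26, -33, 40
Next term = -47

Next term = -47


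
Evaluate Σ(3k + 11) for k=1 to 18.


Σ(3k+11) = 3·Σk + 11·n
= 3·171 + 11·18
= 513 + 198 = 711

Σ = 711


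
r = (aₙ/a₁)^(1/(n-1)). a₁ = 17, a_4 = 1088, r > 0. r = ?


r^(n-1) = aₙ/a₁
r^3 = 1088/17 = 64
r = 64^(1/3)
= 4

r = 4


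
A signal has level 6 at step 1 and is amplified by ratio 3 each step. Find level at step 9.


aₙ = a₁·r^(n-1)
= 6×3^8
= 6×6561
= 39366

a_9 = 39366


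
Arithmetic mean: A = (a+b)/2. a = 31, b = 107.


AM = (31 + 107)/2 = 138/2 = 69

AM = 69


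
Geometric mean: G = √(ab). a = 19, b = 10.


GM = √(19×10) = √190 = 13.784

GM = 13.784


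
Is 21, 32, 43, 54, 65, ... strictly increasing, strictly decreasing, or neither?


Differences: 11, 11, 11, 11
All differences > 0 → strictly INCREASING

Monotonically increasing


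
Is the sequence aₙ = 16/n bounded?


a₁ = 16, a₂ = 16/2, a₃ = 16/3, ...
0 < aₙ ≤ 16 for all n ≥ 1
Lower bound: 0, Upper bound: 16
The sequence IS bounded

Bounded (0 < aₙ ≤ 16)


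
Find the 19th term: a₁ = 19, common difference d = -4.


aₙ = a₁ + (n-1)d
= 19 + (19-1)×-4
= 19 - 72
= -53

a_19 = -53


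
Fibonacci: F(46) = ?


Fibonacci sequence: 1, 1, 2, 3, 5, 8, 13, 21, 34, 55, 89, ...
F(46) = 1836311903

F(46) = 1836311903


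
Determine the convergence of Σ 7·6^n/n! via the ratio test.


aₙ = 7·6^n/n!
a_{n+1}/aₙ = 6^(n+1)/(n+1)! × n!/6^n  (constant 7 cancels)
= 6/(n+1)
L = lim(n→∞) 6/(n+1) = 0
L < 1 → series CONVERGES

Converges (ratio test: L = 0 < 1)


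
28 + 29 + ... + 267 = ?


Σₖ₌28^267 k = Σₖ₌₁^267 k − Σₖ₌₁^27 k
= 267·268/2 − 27·28/2
= 35778 − 378 = 35400

Σk = 35400


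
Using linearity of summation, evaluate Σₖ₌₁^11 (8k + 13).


Σ(8k+13) = 8·Σk + 13·n
= 8·66 + 13·11
= 528 + 143 = 671

Σ = 671


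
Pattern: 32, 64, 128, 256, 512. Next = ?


Pattern: powers of 2: 2ⁿ
Terms: 32, 64, 128, 256, 512
Next term = 1024

Next term = 1024


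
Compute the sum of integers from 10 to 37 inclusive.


Σₖ₌10^37 k = Σₖ₌₁^37 k − Σₖ₌₁^9 k
= 37·38/2 − 9·10/2
= 703 − 45 = 658

Σk = 658


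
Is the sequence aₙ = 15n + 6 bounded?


aₙ = 15n + 6 → as n→∞, aₙ→∞
No finite upper bound exists
The sequence is UNBOUNDED

Unbounded (aₙ → ∞ as n → ∞)


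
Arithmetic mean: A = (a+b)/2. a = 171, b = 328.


AM = (171 + 328)/2 = 499/2 = 249.5

AM = 249.5


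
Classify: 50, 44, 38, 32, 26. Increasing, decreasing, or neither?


Differences: -6, -6, -6, -6
All differences < 0 → strictly DECREASING

Monotonically decreasing


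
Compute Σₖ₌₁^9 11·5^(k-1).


Sₙ = 11×(5^9 - 1)/(5 - 1)
= 11×(1953125 - 1)/4
= 11×1953124/4
= 5371091

S_9 = 5371091


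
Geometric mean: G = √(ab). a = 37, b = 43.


GM = √(37×43) = √1591 = 39.8873

GM = 39.8873


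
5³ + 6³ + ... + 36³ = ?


Σₖ₌5^36 k³ = [36·37/2]² − [4·5/2]²
= 443556 − 100 = 443456

Σk³ = 443456


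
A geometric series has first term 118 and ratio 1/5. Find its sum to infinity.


S∞ = a₁/(1-r) = 118/(1 - 1/5)
= 118/(4/5)
= 295/2

S∞ = 295/2


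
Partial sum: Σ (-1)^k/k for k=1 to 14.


S = -1 + 1/2 - 1/3 + 1/4 - 1/5 + 1/6 - 1/7 + 1/8 ± ...
= -0.6587
(Full series converges to -ln(2) ≈ -0.6931)

S_14 = -0.6587


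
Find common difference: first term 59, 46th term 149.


d = (aₙ - a₁)/(n-1)
= (149 - 59)/(46-1)
= 90/45 = 2

d = 2


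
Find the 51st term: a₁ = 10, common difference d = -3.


aₙ = a₁ + (n-1)d
= 10 + (51-1)×-3
= 10 - 150
= -140

a_51 = -140


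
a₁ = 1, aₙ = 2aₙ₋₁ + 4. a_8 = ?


Computing step by step:
a_1 = 1
a_2 = 6
a_3 = 16
a_4 = 36
a_5 = 76
a_6 = 156
a_7 = 316
a_8 = 636


a_8 = 636


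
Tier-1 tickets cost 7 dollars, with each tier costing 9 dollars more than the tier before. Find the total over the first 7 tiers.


aₙ = 7 + (7-1)×9 = 61
Sₙ = n(a₁+aₙ)/2 = 7×(7+61)/2
= 7×68/2 = 238

S_7 = 238


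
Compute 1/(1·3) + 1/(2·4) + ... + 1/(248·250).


1/(k(k+2)) = (1/2)·(1/k - 1/(k+2)) (partial fractions)
Telescoping: Σ = (1/2)·(1 + 1/2 - 1/249 - 1/250) = 23219/31125

Sum = 23219/31125


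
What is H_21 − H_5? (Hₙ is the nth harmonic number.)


Σₖ₌6^21 1/k = 1/6 + 1/7 + 1/8 + ... + 1/21
= 105689791/77597520
≈ 1.362

Sum = 105689791/77597520 ≈ 1.362


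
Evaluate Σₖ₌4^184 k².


Σₖ₌4^184 k² = Σₖ₌₁^184 k² − Σₖ₌₁^3 k²
= 184·185·369/6 − 3·4·7/6
= 2093460 − 14 = 2093446

Σk² = 2093446


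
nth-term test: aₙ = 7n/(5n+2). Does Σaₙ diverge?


lim(n→∞) 7n/(5n+2) = 7/5 = 7/5  (divide numerator and denominator by n)
lim aₙ = 7/5 ≠ 0 → series DIVERGES

Diverges (lim aₙ = 7/5 ≠ 0)


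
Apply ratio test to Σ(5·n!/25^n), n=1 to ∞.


aₙ = 5·n!/25^n
a_{n+1}/aₙ = (n+1)!/25^(n+1) × 25^n/n!  (constant 5 cancels)
= (n+1)/25
L = lim(n→∞) (n+1)/25 = ∞
L > 1 → series DIVERGES

Diverges (ratio test: L = ∞ > 1)


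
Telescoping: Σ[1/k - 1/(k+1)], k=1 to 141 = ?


Telescoping: adjacent terms cancel.
= 1/1 - 1/142
= 1 - 1/142 = 141/142

Sum = 141/142


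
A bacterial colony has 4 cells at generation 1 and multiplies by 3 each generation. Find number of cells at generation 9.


aₙ = a₁·r^(n-1)
= 4×3^8
= 4×6561
= 26244

a_9 = 26244


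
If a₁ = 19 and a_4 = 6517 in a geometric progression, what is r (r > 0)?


r^(n-1) = aₙ/a₁
r^3 = 6517/19 = 343
r = 343^(1/3)
= 7

r = 7


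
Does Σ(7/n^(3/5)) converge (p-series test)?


p-series test: Σ c/n^p converges if p > 1, diverges if p ≤ 1 (constant c > 0 doesn't affect convergence).
p = 3/5
3/5 ≤ 1 → DIVERGES

Diverges (p = 3/5 ≤ 1)


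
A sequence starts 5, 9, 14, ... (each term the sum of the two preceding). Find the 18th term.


Computing iteratively: 5, 9, 14, 23, 37, 60, 97, 157, 254, 411, 665, 1076, ...
a_18 = 19308

a_18 = 19308


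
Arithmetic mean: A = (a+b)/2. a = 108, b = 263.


AM = (108 + 263)/2 = 371/2 = 185.5

AM = 185.5


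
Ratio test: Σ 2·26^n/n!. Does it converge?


aₙ = 2·26^n/n!
a_{n+1}/aₙ = 26^(n+1)/(n+1)! × n!/26^n  (constant 2 cancels)
= 26/(n+1)
L = lim(n→∞) 26/(n+1) = 0
L < 1 → series CONVERGES

Converges (ratio test: L = 0 < 1)


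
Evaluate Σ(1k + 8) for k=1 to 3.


Σ(1k+8) = 1·Σk + 8·n
= 1·6 + 8·3
= 6 + 24 = 30

Σ = 30


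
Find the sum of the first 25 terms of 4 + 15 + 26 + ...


aₙ = 4 + (25-1)×11 = 268
Sₙ = n(a₁+aₙ)/2 = 25×(4+268)/2
= 25×272/2 = 3400

S_25 = 3400


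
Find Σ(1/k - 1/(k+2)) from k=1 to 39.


Telescoping with gap 2: two head and two tail terms survive.
= (1 + 1/2) - (1/40 + 1/41)
= 3/2 - 1/40 - 1/41 = 2379/1640

Sum = 2379/1640


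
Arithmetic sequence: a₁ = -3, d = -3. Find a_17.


aₙ = a₁ + (n-1)d
= -3 + (17-1)×-3
= -3 - 48
= -51

a_17 = -51


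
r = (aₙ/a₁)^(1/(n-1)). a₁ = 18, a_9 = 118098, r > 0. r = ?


r^(n-1) = aₙ/a₁
r^8 = 118098/18 = 6561
r = 6561^(1/8)
= ±3; taking r > 0 gives r = 3

r = 3


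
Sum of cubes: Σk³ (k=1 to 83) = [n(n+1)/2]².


n(n+1)/2 = 83×84/2 = 3486
Σk³ = 3486² = 12152196

Σk³ = 12152196


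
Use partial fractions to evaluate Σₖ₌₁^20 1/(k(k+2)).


1/(k(k+2)) = (1/2)·(1/k - 1/(k+2)) (partial fractions)
Telescoping: Σ = (1/2)·(1 + 1/2 - 1/21 - 1/22) = 325/462

Sum = 325/462
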